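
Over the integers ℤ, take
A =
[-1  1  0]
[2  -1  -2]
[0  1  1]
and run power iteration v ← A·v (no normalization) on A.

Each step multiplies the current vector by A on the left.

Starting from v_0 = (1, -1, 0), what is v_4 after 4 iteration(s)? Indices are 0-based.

v_0 = (1, -1, 0).
v_1 = A·v_0 = (-2, 3, -1).
v_2 = A·v_1 = (5, -5, 2).
v_3 = A·v_2 = (-10, 11, -3).
v_4 = A·v_3 = (21, -25, 8).

v_4 = (21, -25, 8)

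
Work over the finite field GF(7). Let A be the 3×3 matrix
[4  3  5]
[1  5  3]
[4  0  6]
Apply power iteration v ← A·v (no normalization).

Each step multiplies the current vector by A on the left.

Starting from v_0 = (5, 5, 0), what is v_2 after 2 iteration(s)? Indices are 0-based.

v_2 = (1, 0, 1)

v_0 = (5, 5, 0).
v_1 = A·v_0 = (0, 2, 6).
v_2 = A·v_1 = (1, 0, 1).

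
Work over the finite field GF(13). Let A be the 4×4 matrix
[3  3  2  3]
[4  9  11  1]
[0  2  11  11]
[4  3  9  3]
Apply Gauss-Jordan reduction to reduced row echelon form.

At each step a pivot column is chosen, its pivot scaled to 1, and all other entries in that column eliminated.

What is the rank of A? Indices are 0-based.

step 1: normalize row 0 (÷3) = (1, 1, 5, 1)
  row 1: subtract 4×row0 = (0, 5, 4, 10)
  row 3: subtract 4×row0 = (0, 12, 2, 12)
step 2: normalize row 1 (÷5) = (0, 1, 6, 2)
  row 0: subtract 1×row1 = (1, 0, 12, 12)
  row 2: subtract 2×row1 = (0, 0, 12, 7)
  row 3: subtract 12×row1 = (0, 0, 8, 1)
step 3: normalize row 2 (÷12) = (0, 0, 1, 6)
  row 0: subtract 12×row2 = (1, 0, 0, 5)
  row 1: subtract 6×row2 = (0, 1, 0, 5)
  row 3: subtract 8×row2 = (0, 0, 0, 5)
step 4: normalize row 3 (÷5) = (0, 0, 0, 1)
  row 0: subtract 5×row3 = (1, 0, 0, 0)
  row 1: subtract 5×row3 = (0, 1, 0, 0)
  row 2: subtract 6×row3 = (0, 0, 1, 0)

rank = 4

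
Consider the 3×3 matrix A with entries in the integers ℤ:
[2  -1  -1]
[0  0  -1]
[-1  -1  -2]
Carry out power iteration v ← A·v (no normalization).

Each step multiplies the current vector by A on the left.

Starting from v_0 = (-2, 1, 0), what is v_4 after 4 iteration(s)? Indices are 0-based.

v_0 = (-2, 1, 0).
v_1 = A·v_0 = (-5, 0, 1).
v_2 = A·v_1 = (-11, -1, 3).
v_3 = A·v_2 = (-24, -3, 6).
v_4 = A·v_3 = (-51, -6, 15).

v_4 = (-51, -6, 15)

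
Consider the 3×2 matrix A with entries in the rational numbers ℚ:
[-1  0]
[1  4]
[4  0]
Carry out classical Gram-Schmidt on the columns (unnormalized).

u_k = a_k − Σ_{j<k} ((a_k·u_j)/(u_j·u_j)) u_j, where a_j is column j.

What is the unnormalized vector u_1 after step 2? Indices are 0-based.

Step 1: u_0 = a_0 = (-1, 1, 4).
Step 2: u_1 = a_1 − (2/9)·u_0 = (2/9, 34/9, -8/9).

u_1 = (2/9, 34/9, -8/9)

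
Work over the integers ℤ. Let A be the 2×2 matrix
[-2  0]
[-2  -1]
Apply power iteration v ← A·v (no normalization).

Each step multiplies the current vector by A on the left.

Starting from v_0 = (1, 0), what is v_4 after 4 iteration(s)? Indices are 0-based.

v_0 = (1, 0).
v_1 = A·v_0 = (-2, -2).
v_2 = A·v_1 = (4, 6).
v_3 = A·v_2 = (-8, -14).
v_4 = A·v_3 = (16, 30).

v_4 = (16, 30)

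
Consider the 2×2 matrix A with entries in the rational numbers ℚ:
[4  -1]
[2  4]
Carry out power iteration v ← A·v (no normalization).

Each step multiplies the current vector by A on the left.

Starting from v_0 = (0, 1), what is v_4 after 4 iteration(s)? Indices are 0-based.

v_4 = (-224, 68)

v_0 = (0, 1).
v_1 = A·v_0 = (-1, 4).
v_2 = A·v_1 = (-8, 14).
v_3 = A·v_2 = (-46, 40).
v_4 = A·v_3 = (-224, 68).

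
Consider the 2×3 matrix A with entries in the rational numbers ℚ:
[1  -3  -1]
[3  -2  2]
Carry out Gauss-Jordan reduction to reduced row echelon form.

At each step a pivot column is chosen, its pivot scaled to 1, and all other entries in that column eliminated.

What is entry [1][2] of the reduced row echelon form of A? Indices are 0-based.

pivot(0,0)=1: scale R0 → (1, -3, -1)
  clear (1,0): R1 −= (3)R0 → (0, 7, 5)
pivot(1,1)=7: scale R1 → (0, 1, 5/7)
  clear (0,1): R0 −= (-3)R1 → (1, 0, 8/7)

M[1][2] = 5/7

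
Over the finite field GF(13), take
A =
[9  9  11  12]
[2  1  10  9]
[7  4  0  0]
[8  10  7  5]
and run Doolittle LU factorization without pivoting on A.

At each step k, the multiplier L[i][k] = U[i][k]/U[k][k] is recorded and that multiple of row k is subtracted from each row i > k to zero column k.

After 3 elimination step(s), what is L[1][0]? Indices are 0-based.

k=0: U[0][0]=9
  eliminate (1,0): mult=6, new row 1: (0, 12, 9, 2); set L[1][0]=6
  eliminate (2,0): mult=8, new row 2: (0, 10, 3, 8); set L[2][0]=8
  eliminate (3,0): mult=11, new row 3: (0, 2, 3, 3); set L[3][0]=11
k=1: U[1][1]=12
  eliminate (2,1): mult=3, new row 2: (0, 0, 2, 2); set L[2][1]=3
  eliminate (3,1): mult=11, new row 3: (0, 0, 8, 7); set L[3][1]=11
k=2: U[2][2]=2
  eliminate (3,2): mult=4, new row 3: (0, 0, 0, 12); set L[3][2]=4

L[1][0] = 6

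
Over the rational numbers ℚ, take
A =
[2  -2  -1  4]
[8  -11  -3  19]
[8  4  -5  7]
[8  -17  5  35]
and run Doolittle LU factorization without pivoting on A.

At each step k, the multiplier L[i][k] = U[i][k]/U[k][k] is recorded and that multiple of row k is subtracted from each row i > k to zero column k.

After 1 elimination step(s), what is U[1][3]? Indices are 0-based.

U[1][3] = 3

k=0: U[0][0]=2
  eliminate (1,0): mult=4, new row 1: (0, -3, 1, 3); set L[1][0]=4
  eliminate (2,0): mult=4, new row 2: (0, 12, -1, -9); set L[2][0]=4
  eliminate (3,0): mult=4, new row 3: (0, -9, 9, 19); set L[3][0]=4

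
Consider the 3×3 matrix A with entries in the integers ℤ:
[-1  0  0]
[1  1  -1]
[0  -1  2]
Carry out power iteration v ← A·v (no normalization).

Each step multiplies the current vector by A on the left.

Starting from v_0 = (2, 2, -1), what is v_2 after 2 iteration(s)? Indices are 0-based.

v_0 = (2, 2, -1).
v_1 = A·v_0 = (-2, 5, -4).
v_2 = A·v_1 = (2, 7, -13).

v_2 = (2, 7, -13)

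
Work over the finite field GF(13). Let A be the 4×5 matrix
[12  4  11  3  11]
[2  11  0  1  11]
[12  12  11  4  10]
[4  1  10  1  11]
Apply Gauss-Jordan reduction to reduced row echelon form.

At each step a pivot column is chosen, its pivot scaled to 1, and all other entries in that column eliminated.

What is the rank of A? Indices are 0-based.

rank = 4

pivot(0,0)=12: scale R0 → (1, 9, 2, 10, 2)
  clear (1,0): R1 −= (2)R0 → (0, 6, 9, 7, 7)
  clear (2,0): R2 −= (12)R0 → (0, 8, 0, 1, 12)
  clear (3,0): R3 −= (4)R0 → (0, 4, 2, 0, 3)
pivot(1,1)=6: scale R1 → (0, 1, 8, 12, 12)
  clear (0,1): R0 −= (9)R1 → (1, 0, 8, 6, 11)
  clear (2,1): R2 −= (8)R1 → (0, 0, 1, 9, 7)
  clear (3,1): R3 −= (4)R1 → (0, 0, 9, 4, 7)
pivot(2,2)=1: scale R2 → (0, 0, 1, 9, 7)
  clear (0,2): R0 −= (8)R2 → (1, 0, 0, 12, 7)
  clear (1,2): R1 −= (8)R2 → (0, 1, 0, 5, 8)
  clear (3,2): R3 −= (9)R2 → (0, 0, 0, 1, 9)
pivot(3,3)=1: scale R3 → (0, 0, 0, 1, 9)
  clear (0,3): R0 −= (12)R3 → (1, 0, 0, 0, 3)
  clear (1,3): R1 −= (5)R3 → (0, 1, 0, 0, 2)
  clear (2,3): R2 −= (9)R3 → (0, 0, 1, 0, 4)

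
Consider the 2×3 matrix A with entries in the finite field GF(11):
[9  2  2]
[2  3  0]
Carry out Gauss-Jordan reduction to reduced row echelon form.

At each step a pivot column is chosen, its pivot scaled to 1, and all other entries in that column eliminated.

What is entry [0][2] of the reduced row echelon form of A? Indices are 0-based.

step 1: normalize row 0 (÷9) = (1, 10, 10)
  row 1: subtract 2×row0 = (0, 5, 2)
step 2: normalize row 1 (÷5) = (0, 1, 7)
  row 0: subtract 10×row1 = (1, 0, 6)

M[0][2] = 6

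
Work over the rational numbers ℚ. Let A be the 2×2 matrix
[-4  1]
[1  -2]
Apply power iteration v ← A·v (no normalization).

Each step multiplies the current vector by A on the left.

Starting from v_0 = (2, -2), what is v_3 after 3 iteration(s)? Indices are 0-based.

v_0 = (2, -2).
v_1 = A·v_0 = (-10, 6).
v_2 = A·v_1 = (46, -22).
v_3 = A·v_2 = (-206, 90).

v_3 = (-206, 90)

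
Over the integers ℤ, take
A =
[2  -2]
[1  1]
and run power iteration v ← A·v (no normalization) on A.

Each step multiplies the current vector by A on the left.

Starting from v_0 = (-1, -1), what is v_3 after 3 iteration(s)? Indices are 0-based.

v_3 = (12, 2)

v_0 = (-1, -1).
v_1 = A·v_0 = (0, -2).
v_2 = A·v_1 = (4, -2).
v_3 = A·v_2 = (12, 2).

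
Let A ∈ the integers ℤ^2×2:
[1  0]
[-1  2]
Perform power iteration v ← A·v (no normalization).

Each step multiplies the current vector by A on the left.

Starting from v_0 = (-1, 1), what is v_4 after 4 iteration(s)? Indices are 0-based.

v_4 = (-1, 31)

v_0 = (-1, 1).
v_1 = A·v_0 = (-1, 3).
v_2 = A·v_1 = (-1, 7).
v_3 = A·v_2 = (-1, 15).
v_4 = A·v_3 = (-1, 31).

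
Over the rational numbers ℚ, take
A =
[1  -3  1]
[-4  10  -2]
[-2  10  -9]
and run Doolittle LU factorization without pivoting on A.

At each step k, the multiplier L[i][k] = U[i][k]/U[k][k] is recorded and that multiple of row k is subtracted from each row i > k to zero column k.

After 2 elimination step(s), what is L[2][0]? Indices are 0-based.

[col 0] pivot 1
  R1 -= -4*R0 → (0, -2, 2)  (L[1][0] := -4)
  R2 -= -2*R0 → (0, 4, -7)  (L[2][0] := -2)
[col 1] pivot -2
  R2 -= -2*R1 → (0, 0, -3)  (L[2][1] := -2)

L[2][0] = -2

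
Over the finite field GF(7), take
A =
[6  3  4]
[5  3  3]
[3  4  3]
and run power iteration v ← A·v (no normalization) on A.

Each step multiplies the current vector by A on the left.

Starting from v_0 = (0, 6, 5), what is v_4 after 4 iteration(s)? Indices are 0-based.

v_4 = (4, 4, 2)

v_0 = (0, 6, 5).
v_1 = A·v_0 = (3, 5, 4).
v_2 = A·v_1 = (0, 0, 6).
v_3 = A·v_2 = (3, 4, 4).
v_4 = A·v_3 = (4, 4, 2).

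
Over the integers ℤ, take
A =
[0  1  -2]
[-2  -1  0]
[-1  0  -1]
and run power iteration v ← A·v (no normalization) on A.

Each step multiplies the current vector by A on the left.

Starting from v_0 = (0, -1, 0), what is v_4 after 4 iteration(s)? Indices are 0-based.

v_0 = (0, -1, 0).
v_1 = A·v_0 = (-1, 1, 0).
v_2 = A·v_1 = (1, 1, 1).
v_3 = A·v_2 = (-1, -3, -2).
v_4 = A·v_3 = (1, 5, 3).

v_4 = (1, 5, 3)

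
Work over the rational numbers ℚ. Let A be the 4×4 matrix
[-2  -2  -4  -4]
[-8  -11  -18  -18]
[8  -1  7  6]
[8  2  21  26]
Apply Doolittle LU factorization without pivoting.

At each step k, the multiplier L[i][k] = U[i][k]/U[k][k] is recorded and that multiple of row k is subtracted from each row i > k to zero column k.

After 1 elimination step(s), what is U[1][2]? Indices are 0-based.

U[1][2] = -2

[col 0] pivot -2
  R1 -= 4*R0 → (0, -3, -2, -2)  (L[1][0] := 4)
  R2 -= -4*R0 → (0, -9, -9, -10)  (L[2][0] := -4)
  R3 -= -4*R0 → (0, -6, 5, 10)  (L[3][0] := -4)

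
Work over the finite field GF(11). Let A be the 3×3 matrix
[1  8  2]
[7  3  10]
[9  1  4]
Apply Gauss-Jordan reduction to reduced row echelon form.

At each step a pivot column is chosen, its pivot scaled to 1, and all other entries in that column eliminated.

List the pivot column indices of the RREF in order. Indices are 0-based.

pivot columns: 0, 1, 2

pivot(0,0)=1: scale R0 → (1, 8, 2)
  clear (1,0): R1 −= (7)R0 → (0, 2, 7)
  clear (2,0): R2 −= (9)R0 → (0, 6, 8)
pivot(1,1)=2: scale R1 → (0, 1, 9)
  clear (0,1): R0 −= (8)R1 → (1, 0, 7)
  clear (2,1): R2 −= (6)R1 → (0, 0, 9)
pivot(2,2)=9: scale R2 → (0, 0, 1)
  clear (0,2): R0 −= (7)R2 → (1, 0, 0)
  clear (1,2): R1 −= (9)R2 → (0, 1, 0)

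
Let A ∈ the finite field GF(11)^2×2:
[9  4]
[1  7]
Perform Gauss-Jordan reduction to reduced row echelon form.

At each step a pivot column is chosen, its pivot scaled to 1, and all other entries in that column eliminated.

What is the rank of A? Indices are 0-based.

pivot(0,0)=9: scale R0 → (1, 9)
  clear (1,0): R1 −= (1)R0 → (0, 9)
pivot(1,1)=9: scale R1 → (0, 1)
  clear (0,1): R0 −= (9)R1 → (1, 0)

rank = 2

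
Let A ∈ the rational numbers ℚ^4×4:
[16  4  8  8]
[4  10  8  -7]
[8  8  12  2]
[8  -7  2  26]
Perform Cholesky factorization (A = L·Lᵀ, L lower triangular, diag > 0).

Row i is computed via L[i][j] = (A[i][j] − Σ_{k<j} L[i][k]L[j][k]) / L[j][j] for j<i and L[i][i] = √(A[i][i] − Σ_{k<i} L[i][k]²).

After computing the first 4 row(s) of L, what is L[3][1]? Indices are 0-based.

L[3][1] = -3

Step 1: L[0][0] = √(16) = 4.
  L[1][0] = (4) / L[0][0] = 1.
Step 2: L[1][1] = √(9) = 3.
  L[2][0] = (8) / L[0][0] = 2.
  L[2][1] = (6) / L[1][1] = 2.
Step 3: L[2][2] = √(4) = 2.
  L[3][0] = (8) / L[0][0] = 2.
  L[3][1] = (-9) / L[1][1] = -3.
  L[3][2] = (4) / L[2][2] = 2.
Step 4: L[3][3] = √(9) = 3.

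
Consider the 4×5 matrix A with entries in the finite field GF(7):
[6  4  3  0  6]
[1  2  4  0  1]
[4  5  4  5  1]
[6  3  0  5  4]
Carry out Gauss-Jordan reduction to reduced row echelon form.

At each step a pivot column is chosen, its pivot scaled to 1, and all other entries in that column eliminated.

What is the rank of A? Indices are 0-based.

[1] R0 /= 6  ⇒  (1, 3, 4, 0, 1)
     R1 -= 1·R0  ⇒  (0, 6, 0, 0, 0)
     R2 -= 4·R0  ⇒  (0, 0, 2, 5, 4)
     R3 -= 6·R0  ⇒  (0, 6, 4, 5, 5)
[2] R1 /= 6  ⇒  (0, 1, 0, 0, 0)
     R0 -= 3·R1  ⇒  (1, 0, 4, 0, 1)
     R3 -= 6·R1  ⇒  (0, 0, 4, 5, 5)
[3] R2 /= 2  ⇒  (0, 0, 1, 6, 2)
     R0 -= 4·R2  ⇒  (1, 0, 0, 4, 0)
     R3 -= 4·R2  ⇒  (0, 0, 0, 2, 4)
[4] R3 /= 2  ⇒  (0, 0, 0, 1, 2)
     R0 -= 4·R3  ⇒  (1, 0, 0, 0, 6)
     R2 -= 6·R3  ⇒  (0, 0, 1, 0, 4)

rank = 4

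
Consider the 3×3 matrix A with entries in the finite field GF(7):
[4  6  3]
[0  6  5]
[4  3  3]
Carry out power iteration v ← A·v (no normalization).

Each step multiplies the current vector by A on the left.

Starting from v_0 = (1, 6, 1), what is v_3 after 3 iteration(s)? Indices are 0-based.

v_3 = (2, 2, 2)

v_0 = (1, 6, 1).
v_1 = A·v_0 = (1, 6, 4).
v_2 = A·v_1 = (3, 0, 6).
v_3 = A·v_2 = (2, 2, 2).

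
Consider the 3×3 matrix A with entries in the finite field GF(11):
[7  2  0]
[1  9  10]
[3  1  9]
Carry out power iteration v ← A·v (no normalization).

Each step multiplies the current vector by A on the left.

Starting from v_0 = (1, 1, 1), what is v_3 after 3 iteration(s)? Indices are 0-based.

v_0 = (1, 1, 1).
v_1 = A·v_0 = (9, 9, 2).
v_2 = A·v_1 = (4, 0, 10).
v_3 = A·v_2 = (6, 5, 3).

v_3 = (6, 5, 3)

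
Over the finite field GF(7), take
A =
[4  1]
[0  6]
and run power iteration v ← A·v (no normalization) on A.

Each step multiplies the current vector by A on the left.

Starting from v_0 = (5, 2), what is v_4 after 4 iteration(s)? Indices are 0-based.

v_4 = (3, 2)

v_0 = (5, 2).
v_1 = A·v_0 = (1, 5).
v_2 = A·v_1 = (2, 2).
v_3 = A·v_2 = (3, 5).
v_4 = A·v_3 = (3, 2).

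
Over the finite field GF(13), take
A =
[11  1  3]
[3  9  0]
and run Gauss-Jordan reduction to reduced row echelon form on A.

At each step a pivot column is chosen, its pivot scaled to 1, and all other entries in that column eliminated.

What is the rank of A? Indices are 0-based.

pivot(0,0)=11: scale R0 → (1, 6, 5)
  clear (1,0): R1 −= (3)R0 → (0, 4, 11)
pivot(1,1)=4: scale R1 → (0, 1, 6)
  clear (0,1): R0 −= (6)R1 → (1, 0, 8)

rank = 2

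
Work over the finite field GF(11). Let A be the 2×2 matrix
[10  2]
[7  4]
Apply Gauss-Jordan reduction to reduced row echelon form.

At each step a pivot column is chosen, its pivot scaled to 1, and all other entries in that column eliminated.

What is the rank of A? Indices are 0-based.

rank = 2

[1] R0 /= 10  ⇒  (1, 9)
     R1 -= 7·R0  ⇒  (0, 7)
[2] R1 /= 7  ⇒  (0, 1)
     R0 -= 9·R1  ⇒  (1, 0)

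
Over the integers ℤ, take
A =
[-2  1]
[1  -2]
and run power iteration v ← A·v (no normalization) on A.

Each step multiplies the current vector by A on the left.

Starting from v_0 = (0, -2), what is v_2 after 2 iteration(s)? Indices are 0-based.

v_0 = (0, -2).
v_1 = A·v_0 = (-2, 4).
v_2 = A·v_1 = (8, -10).

v_2 = (8, -10)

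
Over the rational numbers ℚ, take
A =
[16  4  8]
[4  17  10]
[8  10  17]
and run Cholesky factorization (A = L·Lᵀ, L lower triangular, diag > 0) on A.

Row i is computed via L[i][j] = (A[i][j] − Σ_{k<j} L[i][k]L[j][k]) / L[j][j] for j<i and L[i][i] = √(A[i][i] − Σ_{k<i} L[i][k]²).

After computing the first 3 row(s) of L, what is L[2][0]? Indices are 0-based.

L[2][0] = 2

Step 1: L[0][0] = √(16) = 4.
  L[1][0] = (4) / L[0][0] = 1.
Step 2: L[1][1] = √(16) = 4.
  L[2][0] = (8) / L[0][0] = 2.
  L[2][1] = (8) / L[1][1] = 2.
Step 3: L[2][2] = √(9) = 3.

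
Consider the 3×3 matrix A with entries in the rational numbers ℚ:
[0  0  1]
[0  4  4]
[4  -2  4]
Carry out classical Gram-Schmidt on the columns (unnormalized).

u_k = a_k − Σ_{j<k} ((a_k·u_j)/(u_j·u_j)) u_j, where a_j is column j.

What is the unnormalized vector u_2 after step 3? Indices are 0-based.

Step 1: u_0 = a_0 = (0, 0, 4).
Step 2: u_1 = a_1 − (-1/2)·u_0 = (0, 4, 0).
Step 3: u_2 = a_2 − (1)·u_0 − (1)·u_1 = (1, 0, 0).

u_2 = (1, 0, 0)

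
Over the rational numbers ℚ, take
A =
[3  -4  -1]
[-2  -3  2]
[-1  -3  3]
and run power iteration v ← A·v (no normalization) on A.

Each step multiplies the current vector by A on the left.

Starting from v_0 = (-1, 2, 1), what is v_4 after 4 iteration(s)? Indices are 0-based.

v_4 = (-558, 362, 152)

v_0 = (-1, 2, 1).
v_1 = A·v_0 = (-12, -2, -2).
v_2 = A·v_1 = (-26, 26, 12).
v_3 = A·v_2 = (-194, -2, -16).
v_4 = A·v_3 = (-558, 362, 152).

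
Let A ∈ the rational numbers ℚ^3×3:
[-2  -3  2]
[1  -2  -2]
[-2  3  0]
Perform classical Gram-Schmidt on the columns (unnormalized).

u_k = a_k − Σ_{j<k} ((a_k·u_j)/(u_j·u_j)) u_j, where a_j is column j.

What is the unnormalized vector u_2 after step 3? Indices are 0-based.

u_2 = (13/97, -156/97, -91/97)

Step 1: u_0 = a_0 = (-2, 1, -2).
Step 2: u_1 = a_1 − (-2/9)·u_0 = (-31/9, -16/9, 23/9).
Step 3: u_2 = a_2 − (-2/3)·u_0 − (-15/97)·u_1 = (13/97, -156/97, -91/97).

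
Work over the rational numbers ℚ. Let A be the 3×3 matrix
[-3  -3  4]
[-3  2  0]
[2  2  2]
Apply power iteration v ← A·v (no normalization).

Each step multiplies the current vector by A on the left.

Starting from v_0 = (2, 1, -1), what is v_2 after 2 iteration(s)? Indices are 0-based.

v_0 = (2, 1, -1).
v_1 = A·v_0 = (-13, -4, 4).
v_2 = A·v_1 = (67, 31, -26).

v_2 = (67, 31, -26)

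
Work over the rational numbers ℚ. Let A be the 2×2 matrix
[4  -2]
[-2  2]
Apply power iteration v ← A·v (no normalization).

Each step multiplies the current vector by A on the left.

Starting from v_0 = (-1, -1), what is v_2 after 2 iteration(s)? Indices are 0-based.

v_0 = (-1, -1).
v_1 = A·v_0 = (-2, 0).
v_2 = A·v_1 = (-8, 4).

v_2 = (-8, 4)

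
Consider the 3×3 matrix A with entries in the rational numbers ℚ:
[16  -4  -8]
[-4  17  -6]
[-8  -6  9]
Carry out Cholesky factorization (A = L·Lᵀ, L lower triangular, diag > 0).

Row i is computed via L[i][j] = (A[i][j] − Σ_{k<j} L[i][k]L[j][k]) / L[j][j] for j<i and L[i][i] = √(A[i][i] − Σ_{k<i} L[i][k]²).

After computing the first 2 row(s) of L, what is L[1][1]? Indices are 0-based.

L[1][1] = 4

Step 1: L[0][0] = √(16) = 4.
  L[1][0] = (-4) / L[0][0] = -1.
Step 2: L[1][1] = √(16) = 4.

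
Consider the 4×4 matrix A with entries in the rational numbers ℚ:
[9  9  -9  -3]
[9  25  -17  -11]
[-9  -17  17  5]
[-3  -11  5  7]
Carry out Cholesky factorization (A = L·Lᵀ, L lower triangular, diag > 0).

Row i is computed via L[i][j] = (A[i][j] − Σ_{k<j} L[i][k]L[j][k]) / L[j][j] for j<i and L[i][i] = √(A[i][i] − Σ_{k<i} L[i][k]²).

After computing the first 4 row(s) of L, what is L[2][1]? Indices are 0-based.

Step 1: L[0][0] = √(9) = 3.
  L[1][0] = (9) / L[0][0] = 3.
Step 2: L[1][1] = √(16) = 4.
  L[2][0] = (-9) / L[0][0] = -3.
  L[2][1] = (-8) / L[1][1] = -2.
Step 3: L[2][2] = √(4) = 2.
  L[3][0] = (-3) / L[0][0] = -1.
  L[3][1] = (-8) / L[1][1] = -2.
  L[3][2] = (-2) / L[2][2] = -1.
Step 4: L[3][3] = √(1) = 1.

L[2][1] = -2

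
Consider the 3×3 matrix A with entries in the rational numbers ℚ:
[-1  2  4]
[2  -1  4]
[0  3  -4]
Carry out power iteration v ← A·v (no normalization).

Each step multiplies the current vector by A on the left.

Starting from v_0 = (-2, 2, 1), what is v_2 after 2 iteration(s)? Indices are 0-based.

v_0 = (-2, 2, 1).
v_1 = A·v_0 = (10, -2, 2).
v_2 = A·v_1 = (-6, 30, -14).

v_2 = (-6, 30, -14)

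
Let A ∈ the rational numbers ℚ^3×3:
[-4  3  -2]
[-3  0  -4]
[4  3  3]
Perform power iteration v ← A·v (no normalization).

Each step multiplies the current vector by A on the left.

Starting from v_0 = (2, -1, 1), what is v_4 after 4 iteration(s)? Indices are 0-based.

v_4 = (448, 177, 707)

v_0 = (2, -1, 1).
v_1 = A·v_0 = (-13, -10, 8).
v_2 = A·v_1 = (6, 7, -58).
v_3 = A·v_2 = (113, 214, -129).
v_4 = A·v_3 = (448, 177, 707).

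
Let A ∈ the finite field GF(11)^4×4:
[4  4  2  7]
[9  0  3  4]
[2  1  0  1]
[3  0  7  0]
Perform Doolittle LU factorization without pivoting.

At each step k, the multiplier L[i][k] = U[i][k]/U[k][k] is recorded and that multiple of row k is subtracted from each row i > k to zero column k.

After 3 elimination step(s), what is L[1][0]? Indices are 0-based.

[col 0] pivot 4
  R1 -= 5*R0 → (0, 2, 4, 2)  (L[1][0] := 5)
  R2 -= 6*R0 → (0, 10, 10, 3)  (L[2][0] := 6)
  R3 -= 9*R0 → (0, 8, 0, 3)  (L[3][0] := 9)
[col 1] pivot 2
  R2 -= 5*R1 → (0, 0, 1, 4)  (L[2][1] := 5)
  R3 -= 4*R1 → (0, 0, 6, 6)  (L[3][1] := 4)
[col 2] pivot 1
  R3 -= 6*R2 → (0, 0, 0, 4)  (L[3][2] := 6)

L[1][0] = 5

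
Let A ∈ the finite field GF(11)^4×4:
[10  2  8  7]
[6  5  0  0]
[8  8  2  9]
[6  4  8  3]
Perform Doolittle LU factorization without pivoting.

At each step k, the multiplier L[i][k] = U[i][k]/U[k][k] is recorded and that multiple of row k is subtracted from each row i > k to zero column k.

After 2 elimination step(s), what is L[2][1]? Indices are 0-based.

L[2][1] = 4

[col 0] pivot 10
  R1 -= 5*R0 → (0, 6, 4, 9)  (L[1][0] := 5)
  R2 -= 3*R0 → (0, 2, 0, 10)  (L[2][0] := 3)
  R3 -= 5*R0 → (0, 5, 1, 1)  (L[3][0] := 5)
[col 1] pivot 6
  R2 -= 4*R1 → (0, 0, 6, 7)  (L[2][1] := 4)
  R3 -= 10*R1 → (0, 0, 5, 10)  (L[3][1] := 10)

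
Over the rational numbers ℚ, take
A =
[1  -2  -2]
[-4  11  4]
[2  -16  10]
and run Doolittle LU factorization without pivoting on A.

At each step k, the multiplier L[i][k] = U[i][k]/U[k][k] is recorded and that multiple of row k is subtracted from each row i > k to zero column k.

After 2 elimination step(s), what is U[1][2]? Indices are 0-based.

k=0: U[0][0]=1
  eliminate (1,0): mult=-4, new row 1: (0, 3, -4); set L[1][0]=-4
  eliminate (2,0): mult=2, new row 2: (0, -12, 14); set L[2][0]=2
k=1: U[1][1]=3
  eliminate (2,1): mult=-4, new row 2: (0, 0, -2); set L[2][1]=-4

U[1][2] = -4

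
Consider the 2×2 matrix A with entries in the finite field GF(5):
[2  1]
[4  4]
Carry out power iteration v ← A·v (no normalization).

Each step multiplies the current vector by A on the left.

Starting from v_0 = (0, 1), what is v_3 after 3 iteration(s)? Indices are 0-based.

v_0 = (0, 1).
v_1 = A·v_0 = (1, 4).
v_2 = A·v_1 = (1, 0).
v_3 = A·v_2 = (2, 4).

v_3 = (2, 4)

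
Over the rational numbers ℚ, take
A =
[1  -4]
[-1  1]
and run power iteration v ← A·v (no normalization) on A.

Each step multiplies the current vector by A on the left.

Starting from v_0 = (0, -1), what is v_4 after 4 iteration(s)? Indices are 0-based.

v_4 = (80, -41)

v_0 = (0, -1).
v_1 = A·v_0 = (4, -1).
v_2 = A·v_1 = (8, -5).
v_3 = A·v_2 = (28, -13).
v_4 = A·v_3 = (80, -41).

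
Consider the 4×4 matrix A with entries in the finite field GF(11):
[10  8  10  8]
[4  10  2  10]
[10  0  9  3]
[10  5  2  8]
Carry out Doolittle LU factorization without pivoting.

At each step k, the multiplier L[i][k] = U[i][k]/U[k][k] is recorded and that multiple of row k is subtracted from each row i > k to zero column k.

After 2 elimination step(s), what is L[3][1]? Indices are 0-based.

L[3][1] = 7

k=0: U[0][0]=10
  eliminate (1,0): mult=7, new row 1: (0, 9, 9, 9); set L[1][0]=7
  eliminate (2,0): mult=1, new row 2: (0, 3, 10, 6); set L[2][0]=1
  eliminate (3,0): mult=1, new row 3: (0, 8, 3, 0); set L[3][0]=1
k=1: U[1][1]=9
  eliminate (2,1): mult=4, new row 2: (0, 0, 7, 3); set L[2][1]=4
  eliminate (3,1): mult=7, new row 3: (0, 0, 6, 3); set L[3][1]=7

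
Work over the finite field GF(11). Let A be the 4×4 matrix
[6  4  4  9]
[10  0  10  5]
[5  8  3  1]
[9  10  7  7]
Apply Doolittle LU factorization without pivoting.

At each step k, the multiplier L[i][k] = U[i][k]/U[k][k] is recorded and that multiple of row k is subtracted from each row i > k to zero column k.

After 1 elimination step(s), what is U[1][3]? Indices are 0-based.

k=0: U[0][0]=6
  eliminate (1,0): mult=9, new row 1: (0, 8, 7, 1); set L[1][0]=9
  eliminate (2,0): mult=10, new row 2: (0, 1, 7, 10); set L[2][0]=10
  eliminate (3,0): mult=7, new row 3: (0, 4, 1, 10); set L[3][0]=7

U[1][3] = 1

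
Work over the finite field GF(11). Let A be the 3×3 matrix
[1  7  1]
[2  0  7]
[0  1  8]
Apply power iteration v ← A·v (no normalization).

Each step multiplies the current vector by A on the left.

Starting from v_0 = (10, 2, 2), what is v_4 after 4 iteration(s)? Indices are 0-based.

v_0 = (10, 2, 2).
v_1 = A·v_0 = (4, 1, 7).
v_2 = A·v_1 = (7, 2, 2).
v_3 = A·v_2 = (1, 6, 7).
v_4 = A·v_3 = (6, 7, 7).

v_4 = (6, 7, 7)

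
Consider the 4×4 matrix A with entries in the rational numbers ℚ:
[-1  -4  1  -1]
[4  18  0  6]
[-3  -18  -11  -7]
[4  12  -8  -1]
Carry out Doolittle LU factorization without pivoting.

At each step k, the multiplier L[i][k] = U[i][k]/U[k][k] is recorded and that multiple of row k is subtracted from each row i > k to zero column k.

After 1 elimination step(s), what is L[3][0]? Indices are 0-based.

L[3][0] = -4

Step 1: pivot at (0,0) is -1.
  row1 ← row1 − (-4)·row0  ⇒  L[1][0]=-4, U row1=(0, 2, 4, 2)
  row2 ← row2 − (3)·row0  ⇒  L[2][0]=3, U row2=(0, -6, -14, -4)
  row3 ← row3 − (-4)·row0  ⇒  L[3][0]=-4, U row3=(0, -4, -4, -5)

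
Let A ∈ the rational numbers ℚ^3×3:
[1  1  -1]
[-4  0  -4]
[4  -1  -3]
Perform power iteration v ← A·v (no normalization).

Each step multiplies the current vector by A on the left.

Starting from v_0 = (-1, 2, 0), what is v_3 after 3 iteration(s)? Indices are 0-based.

v_3 = (13, -116, -30)

v_0 = (-1, 2, 0).
v_1 = A·v_0 = (1, 4, -6).
v_2 = A·v_1 = (11, 20, 18).
v_3 = A·v_2 = (13, -116, -30).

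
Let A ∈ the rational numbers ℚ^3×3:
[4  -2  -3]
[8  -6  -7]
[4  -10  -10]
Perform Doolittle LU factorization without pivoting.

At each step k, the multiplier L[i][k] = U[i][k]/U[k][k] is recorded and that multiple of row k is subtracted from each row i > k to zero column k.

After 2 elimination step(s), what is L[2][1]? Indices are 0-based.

L[2][1] = 4

[col 0] pivot 4
  R1 -= 2*R0 → (0, -2, -1)  (L[1][0] := 2)
  R2 -= 1*R0 → (0, -8, -7)  (L[2][0] := 1)
[col 1] pivot -2
  R2 -= 4*R1 → (0, 0, -3)  (L[2][1] := 4)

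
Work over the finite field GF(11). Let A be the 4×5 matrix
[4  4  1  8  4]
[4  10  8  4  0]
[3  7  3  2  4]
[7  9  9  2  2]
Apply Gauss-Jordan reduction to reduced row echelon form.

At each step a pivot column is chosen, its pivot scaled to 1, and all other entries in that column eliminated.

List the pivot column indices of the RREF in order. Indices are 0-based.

[1] R0 /= 4  ⇒  (1, 1, 3, 2, 1)
     R1 -= 4·R0  ⇒  (0, 6, 7, 7, 7)
     R2 -= 3·R0  ⇒  (0, 4, 5, 7, 1)
     R3 -= 7·R0  ⇒  (0, 2, 10, 10, 6)
[2] R1 /= 6  ⇒  (0, 1, 3, 3, 3)
     R0 -= 1·R1  ⇒  (1, 0, 0, 10, 9)
     R2 -= 4·R1  ⇒  (0, 0, 4, 6, 0)
     R3 -= 2·R1  ⇒  (0, 0, 4, 4, 0)
[3] R2 /= 4  ⇒  (0, 0, 1, 7, 0)
     R1 -= 3·R2  ⇒  (0, 1, 0, 4, 3)
     R3 -= 4·R2  ⇒  (0, 0, 0, 9, 0)
[4] R3 /= 9  ⇒  (0, 0, 0, 1, 0)
     R0 -= 10·R3  ⇒  (1, 0, 0, 0, 9)
     R1 -= 4·R3  ⇒  (0, 1, 0, 0, 3)
     R2 -= 7·R3  ⇒  (0, 0, 1, 0, 0)

pivot columns: 0, 1, 2, 3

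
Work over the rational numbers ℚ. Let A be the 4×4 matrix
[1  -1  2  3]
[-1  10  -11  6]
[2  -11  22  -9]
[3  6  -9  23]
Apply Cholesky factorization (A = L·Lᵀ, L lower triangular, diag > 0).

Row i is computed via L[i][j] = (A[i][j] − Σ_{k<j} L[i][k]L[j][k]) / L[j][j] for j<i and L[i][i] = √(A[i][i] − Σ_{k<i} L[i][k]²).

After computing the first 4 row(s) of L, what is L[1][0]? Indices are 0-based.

L[1][0] = -1

Step 1: L[0][0] = √(1) = 1.
  L[1][0] = (-1) / L[0][0] = -1.
Step 2: L[1][1] = √(9) = 3.
  L[2][0] = (2) / L[0][0] = 2.
  L[2][1] = (-9) / L[1][1] = -3.
Step 3: L[2][2] = √(9) = 3.
  L[3][0] = (3) / L[0][0] = 3.
  L[3][1] = (9) / L[1][1] = 3.
  L[3][2] = (-6) / L[2][2] = -2.
Step 4: L[3][3] = √(1) = 1.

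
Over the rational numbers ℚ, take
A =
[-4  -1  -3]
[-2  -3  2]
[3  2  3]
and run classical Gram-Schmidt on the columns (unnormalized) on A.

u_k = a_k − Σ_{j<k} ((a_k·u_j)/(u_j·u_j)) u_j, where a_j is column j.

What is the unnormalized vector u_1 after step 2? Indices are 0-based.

u_1 = (35/29, -55/29, 10/29)

Step 1: u_0 = a_0 = (-4, -2, 3).
Step 2: u_1 = a_1 − (16/29)·u_0 = (35/29, -55/29, 10/29).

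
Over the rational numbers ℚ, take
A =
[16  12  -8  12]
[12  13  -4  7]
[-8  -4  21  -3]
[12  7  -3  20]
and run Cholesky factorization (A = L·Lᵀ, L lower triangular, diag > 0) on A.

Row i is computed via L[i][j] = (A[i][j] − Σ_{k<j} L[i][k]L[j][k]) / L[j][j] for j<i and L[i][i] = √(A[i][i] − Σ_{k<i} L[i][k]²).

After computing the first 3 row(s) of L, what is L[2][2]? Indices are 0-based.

L[2][2] = 4

Step 1: L[0][0] = √(16) = 4.
  L[1][0] = (12) / L[0][0] = 3.
Step 2: L[1][1] = √(4) = 2.
  L[2][0] = (-8) / L[0][0] = -2.
  L[2][1] = (2) / L[1][1] = 1.
Step 3: L[2][2] = √(16) = 4.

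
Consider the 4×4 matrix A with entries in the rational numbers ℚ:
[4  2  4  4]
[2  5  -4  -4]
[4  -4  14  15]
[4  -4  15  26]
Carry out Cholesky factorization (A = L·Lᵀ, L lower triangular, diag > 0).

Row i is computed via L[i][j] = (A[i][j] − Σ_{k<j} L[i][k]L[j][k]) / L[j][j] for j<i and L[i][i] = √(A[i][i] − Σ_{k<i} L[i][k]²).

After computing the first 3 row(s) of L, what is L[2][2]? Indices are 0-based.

L[2][2] = 1

Step 1: L[0][0] = √(4) = 2.
  L[1][0] = (2) / L[0][0] = 1.
Step 2: L[1][1] = √(4) = 2.
  L[2][0] = (4) / L[0][0] = 2.
  L[2][1] = (-6) / L[1][1] = -3.
Step 3: L[2][2] = √(1) = 1.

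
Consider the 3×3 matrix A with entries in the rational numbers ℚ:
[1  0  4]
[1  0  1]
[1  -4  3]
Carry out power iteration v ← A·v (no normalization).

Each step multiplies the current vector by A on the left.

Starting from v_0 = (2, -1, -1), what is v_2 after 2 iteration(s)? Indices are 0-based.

v_2 = (10, 1, 3)

v_0 = (2, -1, -1).
v_1 = A·v_0 = (-2, 1, 3).
v_2 = A·v_1 = (10, 1, 3).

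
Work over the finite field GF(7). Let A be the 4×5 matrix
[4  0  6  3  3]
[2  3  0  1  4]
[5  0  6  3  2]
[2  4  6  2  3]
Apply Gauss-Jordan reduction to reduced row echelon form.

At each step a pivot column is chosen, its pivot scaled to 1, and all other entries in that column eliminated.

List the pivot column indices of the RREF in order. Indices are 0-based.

[1] R0 /= 4  ⇒  (1, 0, 5, 6, 6)
     R1 -= 2·R0  ⇒  (0, 3, 4, 3, 6)
     R2 -= 5·R0  ⇒  (0, 0, 2, 1, 0)
     R3 -= 2·R0  ⇒  (0, 4, 3, 4, 5)
[2] R1 /= 3  ⇒  (0, 1, 6, 1, 2)
     R3 -= 4·R1  ⇒  (0, 0, 0, 0, 4)
[3] R2 /= 2  ⇒  (0, 0, 1, 4, 0)
     R0 -= 5·R2  ⇒  (1, 0, 0, 0, 6)
     R1 -= 6·R2  ⇒  (0, 1, 0, 5, 2)
column 3 empty below row 3
[4] R3 /= 4  ⇒  (0, 0, 0, 0, 1)
     R0 -= 6·R3  ⇒  (1, 0, 0, 0, 0)
     R1 -= 2·R3  ⇒  (0, 1, 0, 5, 0)

pivot columns: 0, 1, 2, 4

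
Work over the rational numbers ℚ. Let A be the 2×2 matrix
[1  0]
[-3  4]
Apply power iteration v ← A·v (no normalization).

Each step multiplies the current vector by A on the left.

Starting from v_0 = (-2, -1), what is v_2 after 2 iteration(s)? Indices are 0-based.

v_2 = (-2, 14)

v_0 = (-2, -1).
v_1 = A·v_0 = (-2, 2).
v_2 = A·v_1 = (-2, 14).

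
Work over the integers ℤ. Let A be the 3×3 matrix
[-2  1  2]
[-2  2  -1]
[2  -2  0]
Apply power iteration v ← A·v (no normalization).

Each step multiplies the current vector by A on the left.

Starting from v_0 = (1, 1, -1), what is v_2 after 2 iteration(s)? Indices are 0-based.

v_2 = (7, 8, -8)

v_0 = (1, 1, -1).
v_1 = A·v_0 = (-3, 1, 0).
v_2 = A·v_1 = (7, 8, -8).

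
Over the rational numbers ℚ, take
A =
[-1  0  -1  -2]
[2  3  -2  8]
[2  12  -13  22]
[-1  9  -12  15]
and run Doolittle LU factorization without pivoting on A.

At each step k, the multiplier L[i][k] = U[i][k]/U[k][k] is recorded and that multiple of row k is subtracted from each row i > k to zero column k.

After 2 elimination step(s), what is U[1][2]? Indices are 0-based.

U[1][2] = -4

Step 1: pivot at (0,0) is -1.
  row1 ← row1 − (-2)·row0  ⇒  L[1][0]=-2, U row1=(0, 3, -4, 4)
  row2 ← row2 − (-2)·row0  ⇒  L[2][0]=-2, U row2=(0, 12, -15, 18)
  row3 ← row3 − (1)·row0  ⇒  L[3][0]=1, U row3=(0, 9, -11, 17)
Step 2: pivot at (1,1) is 3.
  row2 ← row2 − (4)·row1  ⇒  L[2][1]=4, U row2=(0, 0, 1, 2)
  row3 ← row3 − (3)·row1  ⇒  L[3][1]=3, U row3=(0, 0, 1, 5)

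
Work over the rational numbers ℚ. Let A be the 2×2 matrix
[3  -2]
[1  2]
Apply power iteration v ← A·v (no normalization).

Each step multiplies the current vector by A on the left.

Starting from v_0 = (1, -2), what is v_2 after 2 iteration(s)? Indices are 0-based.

v_2 = (27, 1)

v_0 = (1, -2).
v_1 = A·v_0 = (7, -3).
v_2 = A·v_1 = (27, 1).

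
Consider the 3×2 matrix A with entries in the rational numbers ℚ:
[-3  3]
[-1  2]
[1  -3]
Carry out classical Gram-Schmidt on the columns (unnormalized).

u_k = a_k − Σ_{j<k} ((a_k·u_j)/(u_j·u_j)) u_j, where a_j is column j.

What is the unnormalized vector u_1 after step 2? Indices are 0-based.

Step 1: u_0 = a_0 = (-3, -1, 1).
Step 2: u_1 = a_1 − (-14/11)·u_0 = (-9/11, 8/11, -19/11).

u_1 = (-9/11, 8/11, -19/11)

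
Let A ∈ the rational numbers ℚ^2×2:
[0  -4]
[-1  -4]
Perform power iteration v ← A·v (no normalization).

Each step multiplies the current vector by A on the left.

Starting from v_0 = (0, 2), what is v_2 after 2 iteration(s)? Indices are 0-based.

v_0 = (0, 2).
v_1 = A·v_0 = (-8, -8).
v_2 = A·v_1 = (32, 40).

v_2 = (32, 40)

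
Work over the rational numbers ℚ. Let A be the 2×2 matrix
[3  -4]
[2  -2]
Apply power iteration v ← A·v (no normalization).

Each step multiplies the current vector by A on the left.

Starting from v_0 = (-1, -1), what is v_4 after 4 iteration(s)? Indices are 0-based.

v_4 = (-5, -2)

v_0 = (-1, -1).
v_1 = A·v_0 = (1, 0).
v_2 = A·v_1 = (3, 2).
v_3 = A·v_2 = (1, 2).
v_4 = A·v_3 = (-5, -2).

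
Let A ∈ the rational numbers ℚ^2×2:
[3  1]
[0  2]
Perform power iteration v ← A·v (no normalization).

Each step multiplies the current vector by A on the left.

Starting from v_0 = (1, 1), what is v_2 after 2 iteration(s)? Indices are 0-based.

v_2 = (14, 4)

v_0 = (1, 1).
v_1 = A·v_0 = (4, 2).
v_2 = A·v_1 = (14, 4).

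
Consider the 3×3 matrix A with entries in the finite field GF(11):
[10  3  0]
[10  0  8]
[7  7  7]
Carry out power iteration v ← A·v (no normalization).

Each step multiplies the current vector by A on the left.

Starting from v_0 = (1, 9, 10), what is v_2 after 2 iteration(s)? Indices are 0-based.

v_0 = (1, 9, 10).
v_1 = A·v_0 = (4, 2, 8).
v_2 = A·v_1 = (2, 5, 10).

v_2 = (2, 5, 10)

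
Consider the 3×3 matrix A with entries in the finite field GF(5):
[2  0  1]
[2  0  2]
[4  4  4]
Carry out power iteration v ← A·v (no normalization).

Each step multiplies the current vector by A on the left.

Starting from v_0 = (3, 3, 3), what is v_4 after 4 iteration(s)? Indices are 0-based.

v_0 = (3, 3, 3).
v_1 = A·v_0 = (4, 2, 1).
v_2 = A·v_1 = (4, 0, 3).
v_3 = A·v_2 = (1, 4, 3).
v_4 = A·v_3 = (0, 3, 2).

v_4 = (0, 3, 2)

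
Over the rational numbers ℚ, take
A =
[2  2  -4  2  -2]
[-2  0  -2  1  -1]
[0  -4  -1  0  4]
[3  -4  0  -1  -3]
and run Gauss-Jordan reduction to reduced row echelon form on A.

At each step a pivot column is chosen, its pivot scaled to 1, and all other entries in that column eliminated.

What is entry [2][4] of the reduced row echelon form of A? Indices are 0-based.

M[2][4] = 100/11

step 1: normalize row 0 (÷2) = (1, 1, -2, 1, -1)
  row 1: subtract -2×row0 = (0, 2, -6, 3, -3)
  row 3: subtract 3×row0 = (0, -7, 6, -4, 0)
step 2: normalize row 1 (÷2) = (0, 1, -3, 3/2, -3/2)
  row 0: subtract 1×row1 = (1, 0, 1, -1/2, 1/2)
  row 2: subtract -4×row1 = (0, 0, -13, 6, -2)
  row 3: subtract -7×row1 = (0, 0, -15, 13/2, -21/2)
step 3: normalize row 2 (÷-13) = (0, 0, 1, -6/13, 2/13)
  row 0: subtract 1×row2 = (1, 0, 0, -1/26, 9/26)
  row 1: subtract -3×row2 = (0, 1, 0, 3/26, -27/26)
  row 3: subtract -15×row2 = (0, 0, 0, -11/26, -213/26)
step 4: normalize row 3 (÷-11/26) = (0, 0, 0, 1, 213/11)
  row 0: subtract -1/26×row3 = (1, 0, 0, 0, 12/11)
  row 1: subtract 3/26×row3 = (0, 1, 0, 0, -36/11)
  row 2: subtract -6/13×row3 = (0, 0, 1, 0, 100/11)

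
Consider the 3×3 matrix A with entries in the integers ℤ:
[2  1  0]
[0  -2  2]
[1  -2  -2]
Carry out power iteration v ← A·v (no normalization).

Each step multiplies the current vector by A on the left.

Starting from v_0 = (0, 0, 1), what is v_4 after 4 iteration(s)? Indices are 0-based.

v_4 = (8, 4, -72)

v_0 = (0, 0, 1).
v_1 = A·v_0 = (0, 2, -2).
v_2 = A·v_1 = (2, -8, 0).
v_3 = A·v_2 = (-4, 16, 18).
v_4 = A·v_3 = (8, 4, -72).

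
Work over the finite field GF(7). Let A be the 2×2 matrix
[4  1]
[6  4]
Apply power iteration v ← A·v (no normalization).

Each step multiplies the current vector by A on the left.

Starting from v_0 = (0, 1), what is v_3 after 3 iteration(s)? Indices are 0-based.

v_3 = (5, 3)

v_0 = (0, 1).
v_1 = A·v_0 = (1, 4).
v_2 = A·v_1 = (1, 1).
v_3 = A·v_2 = (5, 3).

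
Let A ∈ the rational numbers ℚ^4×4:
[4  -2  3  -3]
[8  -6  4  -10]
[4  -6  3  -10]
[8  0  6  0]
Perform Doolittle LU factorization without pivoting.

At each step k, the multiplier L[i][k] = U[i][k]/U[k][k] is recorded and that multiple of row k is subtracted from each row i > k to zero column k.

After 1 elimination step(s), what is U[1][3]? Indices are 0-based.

U[1][3] = -4

[col 0] pivot 4
  R1 -= 2*R0 → (0, -2, -2, -4)  (L[1][0] := 2)
  R2 -= 1*R0 → (0, -4, 0, -7)  (L[2][0] := 1)
  R3 -= 2*R0 → (0, 4, 0, 6)  (L[3][0] := 2)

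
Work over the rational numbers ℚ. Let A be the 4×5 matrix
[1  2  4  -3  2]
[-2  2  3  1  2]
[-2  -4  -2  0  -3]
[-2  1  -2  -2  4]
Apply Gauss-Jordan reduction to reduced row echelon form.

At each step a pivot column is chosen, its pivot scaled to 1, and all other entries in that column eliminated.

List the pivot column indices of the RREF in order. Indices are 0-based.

pivot columns: 0, 1, 2, 3

step 1: normalize row 0 (÷1) = (1, 2, 4, -3, 2)
  row 1: subtract -2×row0 = (0, 6, 11, -5, 6)
  row 2: subtract -2×row0 = (0, 0, 6, -6, 1)
  row 3: subtract -2×row0 = (0, 5, 6, -8, 8)
step 2: normalize row 1 (÷6) = (0, 1, 11/6, -5/6, 1)
  row 0: subtract 2×row1 = (1, 0, 1/3, -4/3, 0)
  row 3: subtract 5×row1 = (0, 0, -19/6, -23/6, 3)
step 3: normalize row 2 (÷6) = (0, 0, 1, -1, 1/6)
  row 0: subtract 1/3×row2 = (1, 0, 0, -1, -1/18)
  row 1: subtract 11/6×row2 = (0, 1, 0, 1, 25/36)
  row 3: subtract -19/6×row2 = (0, 0, 0, -7, 127/36)
step 4: normalize row 3 (÷-7) = (0, 0, 0, 1, -127/252)
  row 0: subtract -1×row3 = (1, 0, 0, 0, -47/84)
  row 1: subtract 1×row3 = (0, 1, 0, 0, 151/126)
  row 2: subtract -1×row3 = (0, 0, 1, 0, -85/252)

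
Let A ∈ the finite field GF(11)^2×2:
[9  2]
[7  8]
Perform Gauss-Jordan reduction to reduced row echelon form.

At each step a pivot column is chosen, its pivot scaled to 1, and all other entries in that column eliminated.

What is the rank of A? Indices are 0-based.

step 1: normalize row 0 (÷9) = (1, 10)
  row 1: subtract 7×row0 = (0, 4)
step 2: normalize row 1 (÷4) = (0, 1)
  row 0: subtract 10×row1 = (1, 0)

rank = 2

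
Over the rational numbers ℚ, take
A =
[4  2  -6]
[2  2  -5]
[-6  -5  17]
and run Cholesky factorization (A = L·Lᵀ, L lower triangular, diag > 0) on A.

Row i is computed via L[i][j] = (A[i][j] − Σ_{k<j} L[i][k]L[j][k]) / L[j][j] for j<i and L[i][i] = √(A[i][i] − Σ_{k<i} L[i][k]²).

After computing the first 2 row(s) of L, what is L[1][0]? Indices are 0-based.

L[1][0] = 1

Step 1: L[0][0] = √(4) = 2.
  L[1][0] = (2) / L[0][0] = 1.
Step 2: L[1][1] = √(1) = 1.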